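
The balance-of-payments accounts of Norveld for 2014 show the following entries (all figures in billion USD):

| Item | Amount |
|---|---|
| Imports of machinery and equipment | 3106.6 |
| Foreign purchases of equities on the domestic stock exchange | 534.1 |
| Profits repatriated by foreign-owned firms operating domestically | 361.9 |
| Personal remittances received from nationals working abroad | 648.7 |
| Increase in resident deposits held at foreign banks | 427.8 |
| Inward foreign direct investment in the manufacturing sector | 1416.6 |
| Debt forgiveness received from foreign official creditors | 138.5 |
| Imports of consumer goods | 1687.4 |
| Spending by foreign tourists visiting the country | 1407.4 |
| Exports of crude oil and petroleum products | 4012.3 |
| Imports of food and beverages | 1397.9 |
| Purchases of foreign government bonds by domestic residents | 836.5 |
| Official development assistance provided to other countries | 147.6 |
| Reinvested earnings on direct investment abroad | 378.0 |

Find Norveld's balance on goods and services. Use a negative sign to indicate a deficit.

-772.2

Goods: -3106.6 + 4012.3 - 1397.9 - 1687.4 = -2179.6
Services: 1407.4
Trade balance = -2179.6 + 1407.4 = -772.2
(Excluded from the trade balance — financial account: foreign purchases of equities on the domestic stock exchange 534.1, increase in resident deposits held at foreign banks 427.8, inward foreign direct investment in the manufacturing sector 1416.6, purchases of foreign government bonds by domestic residents 836.5; primary income: profits repatriated by foreign-owned firms operating domestically 361.9, reinvested earnings on direct investment abroad 378.0; secondary income: personal remittances received from nationals working abroad 648.7, official development assistance provided to other countries 147.6; capital account: debt forgiveness received from foreign official creditors 138.5.)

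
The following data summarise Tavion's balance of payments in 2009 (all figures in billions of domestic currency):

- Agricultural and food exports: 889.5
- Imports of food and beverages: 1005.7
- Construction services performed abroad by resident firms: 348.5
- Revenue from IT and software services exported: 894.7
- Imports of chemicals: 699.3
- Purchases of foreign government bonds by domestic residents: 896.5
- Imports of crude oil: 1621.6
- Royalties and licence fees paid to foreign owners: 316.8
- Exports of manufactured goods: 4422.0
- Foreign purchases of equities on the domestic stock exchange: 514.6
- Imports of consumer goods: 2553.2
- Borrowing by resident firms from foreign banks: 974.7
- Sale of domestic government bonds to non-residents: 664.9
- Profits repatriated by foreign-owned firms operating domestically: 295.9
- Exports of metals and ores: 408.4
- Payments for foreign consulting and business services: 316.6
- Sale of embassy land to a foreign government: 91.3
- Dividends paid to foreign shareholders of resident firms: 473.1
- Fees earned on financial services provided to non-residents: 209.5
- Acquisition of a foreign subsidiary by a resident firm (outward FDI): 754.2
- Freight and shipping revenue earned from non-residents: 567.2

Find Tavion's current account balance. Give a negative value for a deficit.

457.6

Goods: 889.5 + 408.4 - 699.3 - 1621.6 - 2553.2 + 4422.0 - 1005.7 = -159.9
Services: -316.6 - 316.8 + 348.5 + 209.5 + 894.7 + 567.2 = 1386.5
Primary income: -473.1 - 295.9 = -769.0
Current account = (-159.9) + 1386.5 + (-769.0) = 457.6
(Excluded from the current account — financial account: purchases of foreign government bonds by domestic residents 896.5, foreign purchases of equities on the domestic stock exchange 514.6, borrowing by resident firms from foreign banks 974.7, sale of domestic government bonds to non-residents 664.9, acquisition of a foreign subsidiary by a resident firm (outward FDI) 754.2; capital account: sale of embassy land to a foreign government 91.3.)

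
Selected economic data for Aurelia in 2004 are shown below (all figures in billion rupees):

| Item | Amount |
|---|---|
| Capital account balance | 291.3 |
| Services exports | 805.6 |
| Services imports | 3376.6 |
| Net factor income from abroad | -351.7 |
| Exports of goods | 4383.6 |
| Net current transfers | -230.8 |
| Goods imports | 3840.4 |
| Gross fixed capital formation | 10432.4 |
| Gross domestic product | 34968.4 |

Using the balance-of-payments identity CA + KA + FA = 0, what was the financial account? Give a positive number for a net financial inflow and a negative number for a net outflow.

2319.0

Goods balance = 4383.6 - 3840.4 = 543.2
Services balance = 805.6 - 3376.6 = -2571.0
Trade balance (goods + services) = 543.2 + (-2571.0) = -2027.8
Net primary income = -351.7
Net secondary income = -230.8
Current account = -2027.8 + (-351.7) + (-230.8) = -2610.3
Financial account = -(-2610.3 + 291.3) = 2319.0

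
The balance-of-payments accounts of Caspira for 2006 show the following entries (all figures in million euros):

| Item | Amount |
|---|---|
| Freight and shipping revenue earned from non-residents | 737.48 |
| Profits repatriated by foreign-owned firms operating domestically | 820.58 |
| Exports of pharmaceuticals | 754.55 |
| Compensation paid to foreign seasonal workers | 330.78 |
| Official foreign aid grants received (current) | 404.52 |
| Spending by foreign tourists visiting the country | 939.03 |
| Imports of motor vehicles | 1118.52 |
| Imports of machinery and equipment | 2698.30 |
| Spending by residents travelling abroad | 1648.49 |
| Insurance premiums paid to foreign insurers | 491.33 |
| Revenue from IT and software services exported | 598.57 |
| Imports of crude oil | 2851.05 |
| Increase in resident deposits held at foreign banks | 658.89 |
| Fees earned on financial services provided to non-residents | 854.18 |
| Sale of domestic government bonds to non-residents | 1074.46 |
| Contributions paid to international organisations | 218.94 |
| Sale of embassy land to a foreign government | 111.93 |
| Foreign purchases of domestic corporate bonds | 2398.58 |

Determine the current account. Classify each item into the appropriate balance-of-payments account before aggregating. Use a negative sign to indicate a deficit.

Goods: -2698.30 + 754.55 - 2851.05 - 1118.52 = -5913.32
Services: -491.33 - 1648.49 + 939.03 + 598.57 + 737.48 + 854.18 = 989.44
Primary income: -330.78 - 820.58 = -1151.36
Secondary income: 404.52 - 218.94 = 185.58
Current account = (-5913.32) + 989.44 + (-1151.36) + 185.58 = -5889.66
(Excluded from the current account — financial account: increase in resident deposits held at foreign banks 658.89, sale of domestic government bonds to non-residents 1074.46, foreign purchases of domestic corporate bonds 2398.58; capital account: sale of embassy land to a foreign government 111.93.)

-5889.66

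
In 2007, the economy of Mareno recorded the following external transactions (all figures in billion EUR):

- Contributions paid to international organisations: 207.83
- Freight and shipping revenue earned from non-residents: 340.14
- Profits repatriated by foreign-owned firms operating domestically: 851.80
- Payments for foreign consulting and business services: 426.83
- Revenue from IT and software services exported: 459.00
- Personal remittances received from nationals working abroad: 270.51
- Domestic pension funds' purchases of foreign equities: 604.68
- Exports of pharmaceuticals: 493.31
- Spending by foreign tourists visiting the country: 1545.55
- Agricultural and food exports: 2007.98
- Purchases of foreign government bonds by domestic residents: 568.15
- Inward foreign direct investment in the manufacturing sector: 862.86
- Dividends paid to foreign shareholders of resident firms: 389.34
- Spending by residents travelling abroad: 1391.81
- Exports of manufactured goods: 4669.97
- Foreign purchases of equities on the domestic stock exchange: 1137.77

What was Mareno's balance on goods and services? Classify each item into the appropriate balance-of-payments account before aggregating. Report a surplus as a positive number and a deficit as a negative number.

Goods: 2007.98 + 4669.97 + 493.31 = 7171.26
Services: -1391.81 + 340.14 - 426.83 + 459.00 + 1545.55 = 526.05
Trade balance = 7171.26 + 526.05 = 7697.31
(Excluded from the trade balance — secondary income: contributions paid to international organisations 207.83, personal remittances received from nationals working abroad 270.51; primary income: profits repatriated by foreign-owned firms operating domestically 851.80, dividends paid to foreign shareholders of resident firms 389.34; financial account: domestic pension funds' purchases of foreign equities 604.68, purchases of foreign government bonds by domestic residents 568.15, inward foreign direct investment in the manufacturing sector 862.86, foreign purchases of equities on the domestic stock exchange 1137.77.)

7697.31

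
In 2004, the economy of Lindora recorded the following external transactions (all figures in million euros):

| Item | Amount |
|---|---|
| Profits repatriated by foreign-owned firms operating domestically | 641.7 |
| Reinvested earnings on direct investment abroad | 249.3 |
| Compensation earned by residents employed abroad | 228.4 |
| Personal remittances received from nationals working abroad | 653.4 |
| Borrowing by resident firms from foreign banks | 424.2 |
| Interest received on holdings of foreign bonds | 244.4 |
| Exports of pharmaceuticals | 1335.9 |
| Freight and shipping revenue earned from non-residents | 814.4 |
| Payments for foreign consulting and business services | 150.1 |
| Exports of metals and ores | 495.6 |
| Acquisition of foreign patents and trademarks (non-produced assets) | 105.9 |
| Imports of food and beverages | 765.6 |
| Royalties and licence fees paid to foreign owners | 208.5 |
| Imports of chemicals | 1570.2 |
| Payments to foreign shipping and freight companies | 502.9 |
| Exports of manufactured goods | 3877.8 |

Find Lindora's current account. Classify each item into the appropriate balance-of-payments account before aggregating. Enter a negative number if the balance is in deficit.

Goods: -1570.2 + 495.6 + 3877.8 - 765.6 + 1335.9 = 3373.5
Services: 814.4 - 502.9 - 150.1 - 208.5 = -47.1
Primary income: -641.7 + 244.4 + 228.4 + 249.3 = 80.4
Secondary income: 653.4
Current account = 3373.5 + (-47.1) + 80.4 + 653.4 = 4060.2
(Excluded from the current account — financial account: borrowing by resident firms from foreign banks 424.2; capital account: acquisition of foreign patents and trademarks (non-produced assets) 105.9.)

4060.2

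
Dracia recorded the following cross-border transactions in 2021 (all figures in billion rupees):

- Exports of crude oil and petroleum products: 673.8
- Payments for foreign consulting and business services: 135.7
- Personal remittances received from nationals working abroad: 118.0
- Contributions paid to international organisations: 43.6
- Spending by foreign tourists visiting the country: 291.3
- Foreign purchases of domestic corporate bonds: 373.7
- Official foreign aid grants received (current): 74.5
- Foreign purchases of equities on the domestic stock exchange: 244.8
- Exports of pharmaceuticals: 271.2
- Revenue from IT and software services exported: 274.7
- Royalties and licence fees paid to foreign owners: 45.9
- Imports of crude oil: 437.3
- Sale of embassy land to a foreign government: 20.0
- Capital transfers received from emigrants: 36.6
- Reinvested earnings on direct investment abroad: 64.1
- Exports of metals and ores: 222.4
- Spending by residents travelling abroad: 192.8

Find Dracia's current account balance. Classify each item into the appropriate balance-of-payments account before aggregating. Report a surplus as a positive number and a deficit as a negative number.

1134.7

Goods: 222.4 - 437.3 + 673.8 + 271.2 = 730.1
Services: -135.7 + 291.3 - 192.8 + 274.7 - 45.9 = 191.6
Primary income: 64.1
Secondary income: 74.5 - 43.6 + 118.0 = 148.9
Current account = 730.1 + 191.6 + 64.1 + 148.9 = 1134.7
(Excluded from the current account — financial account: foreign purchases of domestic corporate bonds 373.7, foreign purchases of equities on the domestic stock exchange 244.8; capital account: sale of embassy land to a foreign government 20.0, capital transfers received from emigrants 36.6.)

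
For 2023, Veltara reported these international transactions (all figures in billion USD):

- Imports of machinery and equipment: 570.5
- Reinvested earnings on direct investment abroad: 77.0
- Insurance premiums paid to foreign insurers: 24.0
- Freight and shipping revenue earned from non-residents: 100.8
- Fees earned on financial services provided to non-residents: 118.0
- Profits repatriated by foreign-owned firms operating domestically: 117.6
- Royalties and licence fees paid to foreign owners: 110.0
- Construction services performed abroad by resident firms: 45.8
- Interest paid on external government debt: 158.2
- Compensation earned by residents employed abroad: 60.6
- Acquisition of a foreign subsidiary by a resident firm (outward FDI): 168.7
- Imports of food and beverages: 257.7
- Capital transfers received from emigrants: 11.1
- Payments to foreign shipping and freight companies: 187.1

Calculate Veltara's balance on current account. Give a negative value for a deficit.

Goods: -257.7 - 570.5 = -828.2
Services: -110.0 + 100.8 + 118.0 - 24.0 - 187.1 + 45.8 = -56.5
Primary income: 77.0 + 60.6 - 158.2 - 117.6 = -138.2
Current account = (-828.2) + (-56.5) + (-138.2) = -1022.9
(Excluded from the current account — financial account: acquisition of a foreign subsidiary by a resident firm (outward FDI) 168.7; capital account: capital transfers received from emigrants 11.1.)

-1022.9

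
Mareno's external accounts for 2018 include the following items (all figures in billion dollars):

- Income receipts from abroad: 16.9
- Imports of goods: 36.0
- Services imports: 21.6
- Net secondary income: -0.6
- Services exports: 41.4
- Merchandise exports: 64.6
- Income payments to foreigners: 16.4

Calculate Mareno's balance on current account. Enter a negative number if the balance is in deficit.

Goods balance = 64.6 - 36.0 = 28.6
Services balance = 41.4 - 21.6 = 19.8
Trade balance (goods + services) = 28.6 + 19.8 = 48.4
Net primary income = 16.9 - 16.4 = 0.5
Net secondary income = -0.6
Current account = 48.4 + 0.5 + (-0.6) = 48.3

48.3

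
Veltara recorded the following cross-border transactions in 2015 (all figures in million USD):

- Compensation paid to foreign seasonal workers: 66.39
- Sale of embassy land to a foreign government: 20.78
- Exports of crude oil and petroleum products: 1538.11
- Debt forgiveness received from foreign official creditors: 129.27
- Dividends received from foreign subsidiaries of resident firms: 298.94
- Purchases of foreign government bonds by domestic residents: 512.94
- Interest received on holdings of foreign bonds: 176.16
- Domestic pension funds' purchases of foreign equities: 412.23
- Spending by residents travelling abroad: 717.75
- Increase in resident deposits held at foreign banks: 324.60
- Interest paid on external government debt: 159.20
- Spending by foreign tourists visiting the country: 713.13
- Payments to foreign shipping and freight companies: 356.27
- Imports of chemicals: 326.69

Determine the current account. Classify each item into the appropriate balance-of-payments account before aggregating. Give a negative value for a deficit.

1100.04

Goods: 1538.11 - 326.69 = 1211.42
Services: -356.27 - 717.75 + 713.13 = -360.89
Primary income: 298.94 - 66.39 + 176.16 - 159.20 = 249.51
Current account = 1211.42 + (-360.89) + 249.51 = 1100.04
(Excluded from the current account — capital account: sale of embassy land to a foreign government 20.78, debt forgiveness received from foreign official creditors 129.27; financial account: purchases of foreign government bonds by domestic residents 512.94, domestic pension funds' purchases of foreign equities 412.23, increase in resident deposits held at foreign banks 324.60.)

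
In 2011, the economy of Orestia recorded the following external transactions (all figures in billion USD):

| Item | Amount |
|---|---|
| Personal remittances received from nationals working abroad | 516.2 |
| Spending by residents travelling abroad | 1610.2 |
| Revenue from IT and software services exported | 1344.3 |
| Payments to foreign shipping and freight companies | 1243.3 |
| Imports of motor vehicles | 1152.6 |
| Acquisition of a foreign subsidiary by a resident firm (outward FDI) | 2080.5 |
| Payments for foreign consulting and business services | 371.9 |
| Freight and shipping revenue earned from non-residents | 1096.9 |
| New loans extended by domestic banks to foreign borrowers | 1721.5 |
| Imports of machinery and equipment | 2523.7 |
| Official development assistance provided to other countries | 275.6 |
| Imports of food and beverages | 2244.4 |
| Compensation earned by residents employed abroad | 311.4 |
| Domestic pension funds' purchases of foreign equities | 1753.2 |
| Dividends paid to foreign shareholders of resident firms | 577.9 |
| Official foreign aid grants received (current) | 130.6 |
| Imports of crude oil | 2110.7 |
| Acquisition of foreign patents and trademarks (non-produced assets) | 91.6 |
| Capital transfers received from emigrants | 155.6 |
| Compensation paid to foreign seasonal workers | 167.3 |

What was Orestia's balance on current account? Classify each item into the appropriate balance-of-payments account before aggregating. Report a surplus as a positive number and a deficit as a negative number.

-8878.2

Goods: -2244.4 - 1152.6 - 2110.7 - 2523.7 = -8031.4
Services: -371.9 - 1243.3 - 1610.2 + 1096.9 + 1344.3 = -784.2
Primary income: -167.3 + 311.4 - 577.9 = -433.8
Secondary income: 130.6 + 516.2 - 275.6 = 371.2
Current account = (-8031.4) + (-784.2) + (-433.8) + 371.2 = -8878.2
(Excluded from the current account — financial account: acquisition of a foreign subsidiary by a resident firm (outward FDI) 2080.5, new loans extended by domestic banks to foreign borrowers 1721.5, domestic pension funds' purchases of foreign equities 1753.2; capital account: acquisition of foreign patents and trademarks (non-produced assets) 91.6, capital transfers received from emigrants 155.6.)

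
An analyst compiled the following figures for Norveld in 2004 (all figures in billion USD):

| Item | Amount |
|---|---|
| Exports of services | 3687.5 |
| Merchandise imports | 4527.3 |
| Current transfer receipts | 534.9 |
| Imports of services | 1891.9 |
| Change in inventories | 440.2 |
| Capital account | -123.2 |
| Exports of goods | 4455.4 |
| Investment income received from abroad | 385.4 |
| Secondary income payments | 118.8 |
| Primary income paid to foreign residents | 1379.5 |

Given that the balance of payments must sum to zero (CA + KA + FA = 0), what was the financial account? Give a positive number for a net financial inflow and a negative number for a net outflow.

Goods balance = 4455.4 - 4527.3 = -71.9
Services balance = 3687.5 - 1891.9 = 1795.6
Trade balance (goods + services) = -71.9 + 1795.6 = 1723.7
Net primary income = 385.4 - 1379.5 = -994.1
Net secondary income = 534.9 - 118.8 = 416.1
Current account = 1723.7 + (-994.1) + 416.1 = 1145.7
Financial account = -(1145.7 + (-123.2)) = -1022.5

-1022.5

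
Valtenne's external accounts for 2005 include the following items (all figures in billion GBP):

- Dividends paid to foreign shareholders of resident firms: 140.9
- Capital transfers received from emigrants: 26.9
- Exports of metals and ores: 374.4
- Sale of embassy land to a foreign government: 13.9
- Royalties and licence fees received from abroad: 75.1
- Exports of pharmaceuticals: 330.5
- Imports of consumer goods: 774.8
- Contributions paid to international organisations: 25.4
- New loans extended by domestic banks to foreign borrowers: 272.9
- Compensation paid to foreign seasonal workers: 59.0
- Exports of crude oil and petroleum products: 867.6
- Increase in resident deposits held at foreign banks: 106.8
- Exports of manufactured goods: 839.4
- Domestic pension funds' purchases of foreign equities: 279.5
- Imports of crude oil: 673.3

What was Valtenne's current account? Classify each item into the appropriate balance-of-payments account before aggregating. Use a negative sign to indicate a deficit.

Goods: 374.4 + 839.4 + 330.5 - 774.8 + 867.6 - 673.3 = 963.8
Services: 75.1
Primary income: -59.0 - 140.9 = -199.9
Secondary income: -25.4
Current account = 963.8 + 75.1 + (-199.9) + (-25.4) = 813.6
(Excluded from the current account — capital account: capital transfers received from emigrants 26.9, sale of embassy land to a foreign government 13.9; financial account: new loans extended by domestic banks to foreign borrowers 272.9, increase in resident deposits held at foreign banks 106.8, domestic pension funds' purchases of foreign equities 279.5.)

813.6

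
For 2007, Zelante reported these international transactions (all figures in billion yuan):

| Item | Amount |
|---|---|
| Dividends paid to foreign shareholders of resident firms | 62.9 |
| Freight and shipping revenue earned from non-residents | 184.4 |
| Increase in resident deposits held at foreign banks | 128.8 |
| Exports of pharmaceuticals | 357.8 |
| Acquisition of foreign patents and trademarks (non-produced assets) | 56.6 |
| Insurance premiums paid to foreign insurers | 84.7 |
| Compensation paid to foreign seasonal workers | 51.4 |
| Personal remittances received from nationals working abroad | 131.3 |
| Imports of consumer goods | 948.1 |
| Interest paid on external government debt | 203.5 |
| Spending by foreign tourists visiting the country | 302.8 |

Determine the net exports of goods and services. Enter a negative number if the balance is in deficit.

-187.8

Goods: 357.8 - 948.1 = -590.3
Services: 302.8 + 184.4 - 84.7 = 402.5
Trade balance = -590.3 + 402.5 = -187.8
(Excluded from the trade balance — primary income: dividends paid to foreign shareholders of resident firms 62.9, compensation paid to foreign seasonal workers 51.4, interest paid on external government debt 203.5; financial account: increase in resident deposits held at foreign banks 128.8; capital account: acquisition of foreign patents and trademarks (non-produced assets) 56.6; secondary income: personal remittances received from nationals working abroad 131.3.)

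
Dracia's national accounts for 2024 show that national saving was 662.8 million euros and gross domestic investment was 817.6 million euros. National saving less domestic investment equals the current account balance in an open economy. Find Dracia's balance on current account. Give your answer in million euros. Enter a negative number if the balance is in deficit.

S - I = CA (net lending to the rest of the world).
CA = S - I = 662.8 - 817.6 = -154.8

-154.8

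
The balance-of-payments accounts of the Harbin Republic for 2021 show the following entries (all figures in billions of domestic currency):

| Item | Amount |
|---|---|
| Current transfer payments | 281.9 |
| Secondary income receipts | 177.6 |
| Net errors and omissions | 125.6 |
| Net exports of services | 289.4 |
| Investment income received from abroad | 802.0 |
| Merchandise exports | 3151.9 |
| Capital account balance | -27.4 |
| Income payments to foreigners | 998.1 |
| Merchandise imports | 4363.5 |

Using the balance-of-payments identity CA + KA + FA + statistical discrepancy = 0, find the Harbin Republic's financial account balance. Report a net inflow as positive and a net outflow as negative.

1124.4

Goods balance = 3151.9 - 4363.5 = -1211.6
Services balance = 289.4
Trade balance (goods + services) = -1211.6 + 289.4 = -922.2
Net primary income = 802.0 - 998.1 = -196.1
Net secondary income = 177.6 - 281.9 = -104.3
Current account = -922.2 + (-196.1) + (-104.3) = -1222.6
Financial account = -(-1222.6 + (-27.4) + 125.6) = 1124.4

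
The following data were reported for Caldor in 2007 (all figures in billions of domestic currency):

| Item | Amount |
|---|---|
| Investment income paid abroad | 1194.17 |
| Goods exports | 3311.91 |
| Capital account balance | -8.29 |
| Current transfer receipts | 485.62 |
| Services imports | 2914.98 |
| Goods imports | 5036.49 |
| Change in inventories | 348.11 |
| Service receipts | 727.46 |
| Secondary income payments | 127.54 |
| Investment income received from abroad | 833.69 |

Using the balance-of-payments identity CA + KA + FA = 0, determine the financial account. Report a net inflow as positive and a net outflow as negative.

Goods balance = 3311.91 - 5036.49 = -1724.58
Services balance = 727.46 - 2914.98 = -2187.52
Trade balance (goods + services) = -1724.58 + (-2187.52) = -3912.10
Net primary income = 833.69 - 1194.17 = -360.48
Net secondary income = 485.62 - 127.54 = 358.08
Current account = -3912.10 + (-360.48) + 358.08 = -3914.50
Financial account = -(-3914.50 + (-8.29)) = 3922.79

3922.79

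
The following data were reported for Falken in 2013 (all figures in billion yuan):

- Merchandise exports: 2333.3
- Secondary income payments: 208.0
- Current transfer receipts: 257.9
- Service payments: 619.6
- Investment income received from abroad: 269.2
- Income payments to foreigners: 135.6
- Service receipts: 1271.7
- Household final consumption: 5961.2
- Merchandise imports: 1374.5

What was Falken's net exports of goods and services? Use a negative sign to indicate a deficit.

Goods balance = 2333.3 - 1374.5 = 958.8
Services balance = 1271.7 - 619.6 = 652.1
Trade balance (goods + services) = 958.8 + 652.1 = 1610.9

1610.9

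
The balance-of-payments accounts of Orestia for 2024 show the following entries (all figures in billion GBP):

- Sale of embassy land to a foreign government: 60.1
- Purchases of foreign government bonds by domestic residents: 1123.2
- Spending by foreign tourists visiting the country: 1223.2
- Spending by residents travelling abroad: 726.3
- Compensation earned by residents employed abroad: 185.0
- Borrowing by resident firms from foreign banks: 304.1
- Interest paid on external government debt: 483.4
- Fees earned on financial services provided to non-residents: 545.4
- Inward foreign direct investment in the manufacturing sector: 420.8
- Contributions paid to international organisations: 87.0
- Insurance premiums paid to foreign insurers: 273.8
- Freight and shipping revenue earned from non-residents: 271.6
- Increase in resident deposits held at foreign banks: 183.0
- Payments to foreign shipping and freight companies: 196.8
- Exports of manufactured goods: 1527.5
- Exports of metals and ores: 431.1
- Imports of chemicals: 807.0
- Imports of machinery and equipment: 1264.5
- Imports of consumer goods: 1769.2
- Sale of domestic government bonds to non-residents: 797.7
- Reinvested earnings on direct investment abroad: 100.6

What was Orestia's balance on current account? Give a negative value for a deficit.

-1323.6

Goods: 431.1 - 1769.2 - 807.0 + 1527.5 - 1264.5 = -1882.1
Services: 1223.2 - 273.8 + 545.4 + 271.6 - 726.3 - 196.8 = 843.3
Primary income: -483.4 + 100.6 + 185.0 = -197.8
Secondary income: -87.0
Current account = (-1882.1) + 843.3 + (-197.8) + (-87.0) = -1323.6
(Excluded from the current account — capital account: sale of embassy land to a foreign government 60.1; financial account: purchases of foreign government bonds by domestic residents 1123.2, borrowing by resident firms from foreign banks 304.1, inward foreign direct investment in the manufacturing sector 420.8, increase in resident deposits held at foreign banks 183.0, sale of domestic government bonds to non-residents 797.7.)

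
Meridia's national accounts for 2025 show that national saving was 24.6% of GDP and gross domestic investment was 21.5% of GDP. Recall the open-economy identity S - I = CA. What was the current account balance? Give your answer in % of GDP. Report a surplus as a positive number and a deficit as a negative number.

3.1

CA = S - I = 24.6 - 21.5 = 3.1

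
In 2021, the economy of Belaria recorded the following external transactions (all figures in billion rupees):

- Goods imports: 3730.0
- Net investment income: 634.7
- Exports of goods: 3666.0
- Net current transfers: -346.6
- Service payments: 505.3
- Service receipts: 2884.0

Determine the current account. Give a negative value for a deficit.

2602.8

Goods balance = 3666.0 - 3730.0 = -64.0
Services balance = 2884.0 - 505.3 = 2378.7
Trade balance (goods + services) = -64.0 + 2378.7 = 2314.7
Net primary income = 634.7
Net secondary income = -346.6
Current account = 2314.7 + 634.7 + (-346.6) = 2602.8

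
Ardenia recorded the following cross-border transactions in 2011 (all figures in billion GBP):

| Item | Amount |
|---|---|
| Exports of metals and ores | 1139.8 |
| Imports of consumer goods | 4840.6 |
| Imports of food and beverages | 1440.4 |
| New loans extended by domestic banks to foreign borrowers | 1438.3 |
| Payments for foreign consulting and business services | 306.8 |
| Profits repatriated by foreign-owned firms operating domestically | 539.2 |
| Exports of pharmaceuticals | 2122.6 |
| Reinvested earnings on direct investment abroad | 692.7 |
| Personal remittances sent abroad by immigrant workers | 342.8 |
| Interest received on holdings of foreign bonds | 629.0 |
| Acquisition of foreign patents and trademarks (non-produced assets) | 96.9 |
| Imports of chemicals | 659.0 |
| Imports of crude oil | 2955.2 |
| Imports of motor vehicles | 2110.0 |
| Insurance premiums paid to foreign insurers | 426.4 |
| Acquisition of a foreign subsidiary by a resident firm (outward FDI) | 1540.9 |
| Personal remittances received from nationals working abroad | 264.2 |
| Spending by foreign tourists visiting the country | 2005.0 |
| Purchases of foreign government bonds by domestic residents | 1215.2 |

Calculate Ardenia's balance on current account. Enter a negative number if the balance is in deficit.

-6767.1

Goods: 2122.6 + 1139.8 - 2110.0 - 659.0 - 4840.6 - 1440.4 - 2955.2 = -8742.8
Services: -306.8 + 2005.0 - 426.4 = 1271.8
Primary income: 629.0 - 539.2 + 692.7 = 782.5
Secondary income: -342.8 + 264.2 = -78.6
Current account = (-8742.8) + 1271.8 + 782.5 + (-78.6) = -6767.1
(Excluded from the current account — financial account: new loans extended by domestic banks to foreign borrowers 1438.3, acquisition of a foreign subsidiary by a resident firm (outward FDI) 1540.9, purchases of foreign government bonds by domestic residents 1215.2; capital account: acquisition of foreign patents and trademarks (non-produced assets) 96.9.)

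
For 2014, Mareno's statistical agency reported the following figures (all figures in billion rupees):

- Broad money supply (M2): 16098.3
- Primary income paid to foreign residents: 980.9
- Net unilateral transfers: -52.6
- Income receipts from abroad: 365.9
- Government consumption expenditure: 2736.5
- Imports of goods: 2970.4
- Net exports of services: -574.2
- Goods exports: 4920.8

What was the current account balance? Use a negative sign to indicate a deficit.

Goods balance = 4920.8 - 2970.4 = 1950.4
Services balance = -574.2
Trade balance (goods + services) = 1950.4 + (-574.2) = 1376.2
Net primary income = 365.9 - 980.9 = -615.0
Net secondary income = -52.6
Current account = 1376.2 + (-615.0) + (-52.6) = 708.6

708.6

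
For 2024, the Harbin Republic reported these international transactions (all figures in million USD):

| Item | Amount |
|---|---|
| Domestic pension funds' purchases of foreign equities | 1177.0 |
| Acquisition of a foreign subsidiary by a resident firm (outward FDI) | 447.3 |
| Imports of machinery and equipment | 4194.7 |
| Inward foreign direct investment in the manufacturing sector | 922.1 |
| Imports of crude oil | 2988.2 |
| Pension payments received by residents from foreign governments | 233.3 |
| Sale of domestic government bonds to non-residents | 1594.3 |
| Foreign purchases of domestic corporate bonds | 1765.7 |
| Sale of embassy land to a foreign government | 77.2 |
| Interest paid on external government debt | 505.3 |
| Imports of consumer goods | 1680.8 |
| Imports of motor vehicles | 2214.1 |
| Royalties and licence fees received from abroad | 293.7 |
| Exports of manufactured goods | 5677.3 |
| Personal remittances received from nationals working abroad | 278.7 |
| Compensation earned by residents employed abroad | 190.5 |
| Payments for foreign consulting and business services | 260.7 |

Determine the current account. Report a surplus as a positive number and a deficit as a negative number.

Goods: -2988.2 + 5677.3 - 2214.1 - 1680.8 - 4194.7 = -5400.5
Services: 293.7 - 260.7 = 33.0
Primary income: 190.5 - 505.3 = -314.8
Secondary income: 278.7 + 233.3 = 512.0
Current account = (-5400.5) + 33.0 + (-314.8) + 512.0 = -5170.3
(Excluded from the current account — financial account: domestic pension funds' purchases of foreign equities 1177.0, acquisition of a foreign subsidiary by a resident firm (outward FDI) 447.3, inward foreign direct investment in the manufacturing sector 922.1, sale of domestic government bonds to non-residents 1594.3, foreign purchases of domestic corporate bonds 1765.7; capital account: sale of embassy land to a foreign government 77.2.)

-5170.3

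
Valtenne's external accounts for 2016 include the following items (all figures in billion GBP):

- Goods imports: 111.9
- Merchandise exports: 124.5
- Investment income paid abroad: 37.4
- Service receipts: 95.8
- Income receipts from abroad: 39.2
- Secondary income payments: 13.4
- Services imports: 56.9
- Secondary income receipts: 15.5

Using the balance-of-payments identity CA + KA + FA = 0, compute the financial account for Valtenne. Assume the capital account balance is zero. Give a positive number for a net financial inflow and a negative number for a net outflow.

-55.4

Goods balance = 124.5 - 111.9 = 12.6
Services balance = 95.8 - 56.9 = 38.9
Trade balance (goods + services) = 12.6 + 38.9 = 51.5
Net primary income = 39.2 - 37.4 = 1.8
Net secondary income = 15.5 - 13.4 = 2.1
Current account = 51.5 + 1.8 + 2.1 = 55.4
Financial account = -(55.4) = -55.4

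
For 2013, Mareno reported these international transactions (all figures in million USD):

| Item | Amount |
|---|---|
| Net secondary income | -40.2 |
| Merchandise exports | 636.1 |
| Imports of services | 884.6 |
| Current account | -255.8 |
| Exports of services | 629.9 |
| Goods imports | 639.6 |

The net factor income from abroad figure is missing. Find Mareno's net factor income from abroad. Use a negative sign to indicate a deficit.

42.6

Current account = goods balance + services balance + net primary income + net secondary income
Sum of the known components = -298.4
Net factor income from abroad = CA - (known components) = -255.8 - (-298.4) = 42.6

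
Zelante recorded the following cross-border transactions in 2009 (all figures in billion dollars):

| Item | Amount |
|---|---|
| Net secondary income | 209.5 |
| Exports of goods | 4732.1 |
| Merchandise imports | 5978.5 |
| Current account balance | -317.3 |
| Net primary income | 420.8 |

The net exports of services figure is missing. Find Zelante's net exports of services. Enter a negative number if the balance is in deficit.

Current account = goods balance + services balance + net primary income + net secondary income
Sum of the known components = -616.1
Net exports of services = CA - (known components) = -317.3 - (-616.1) = 298.8

298.8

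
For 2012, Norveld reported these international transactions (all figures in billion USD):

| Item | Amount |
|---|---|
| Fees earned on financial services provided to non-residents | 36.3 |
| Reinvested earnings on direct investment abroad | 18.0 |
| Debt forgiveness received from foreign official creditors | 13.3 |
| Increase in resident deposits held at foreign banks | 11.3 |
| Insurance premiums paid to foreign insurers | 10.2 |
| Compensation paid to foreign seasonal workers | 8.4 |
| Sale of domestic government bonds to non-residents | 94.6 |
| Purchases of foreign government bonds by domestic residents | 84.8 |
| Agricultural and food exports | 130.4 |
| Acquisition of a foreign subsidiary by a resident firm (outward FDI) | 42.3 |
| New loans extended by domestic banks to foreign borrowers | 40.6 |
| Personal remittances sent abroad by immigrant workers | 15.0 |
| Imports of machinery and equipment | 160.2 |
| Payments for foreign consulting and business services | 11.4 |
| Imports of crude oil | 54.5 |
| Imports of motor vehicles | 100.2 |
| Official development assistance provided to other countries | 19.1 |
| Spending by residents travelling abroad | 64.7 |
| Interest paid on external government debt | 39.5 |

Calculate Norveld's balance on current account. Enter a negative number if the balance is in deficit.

Goods: -160.2 - 100.2 + 130.4 - 54.5 = -184.5
Services: -11.4 - 64.7 - 10.2 + 36.3 = -50.0
Primary income: -39.5 - 8.4 + 18.0 = -29.9
Secondary income: -15.0 - 19.1 = -34.1
Current account = (-184.5) + (-50.0) + (-29.9) + (-34.1) = -298.5
(Excluded from the current account — capital account: debt forgiveness received from foreign official creditors 13.3; financial account: increase in resident deposits held at foreign banks 11.3, sale of domestic government bonds to non-residents 94.6, purchases of foreign government bonds by domestic residents 84.8, acquisition of a foreign subsidiary by a resident firm (outward FDI) 42.3, new loans extended by domestic banks to foreign borrowers 40.6.)

-298.5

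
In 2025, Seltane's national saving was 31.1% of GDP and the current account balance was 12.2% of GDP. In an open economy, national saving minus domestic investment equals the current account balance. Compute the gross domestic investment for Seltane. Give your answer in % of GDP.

18.9

I = S - CA = 31.1 - 12.2 = 18.9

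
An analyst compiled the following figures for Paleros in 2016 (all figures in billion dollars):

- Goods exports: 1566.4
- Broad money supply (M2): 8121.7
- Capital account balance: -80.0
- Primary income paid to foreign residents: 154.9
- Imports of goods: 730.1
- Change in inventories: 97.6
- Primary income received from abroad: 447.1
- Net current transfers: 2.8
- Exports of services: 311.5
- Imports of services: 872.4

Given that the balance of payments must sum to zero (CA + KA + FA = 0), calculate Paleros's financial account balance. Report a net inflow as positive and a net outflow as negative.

-490.4

Goods balance = 1566.4 - 730.1 = 836.3
Services balance = 311.5 - 872.4 = -560.9
Trade balance (goods + services) = 836.3 + (-560.9) = 275.4
Net primary income = 447.1 - 154.9 = 292.2
Net secondary income = 2.8
Current account = 275.4 + 292.2 + 2.8 = 570.4
Financial account = -(570.4 + (-80.0)) = -490.4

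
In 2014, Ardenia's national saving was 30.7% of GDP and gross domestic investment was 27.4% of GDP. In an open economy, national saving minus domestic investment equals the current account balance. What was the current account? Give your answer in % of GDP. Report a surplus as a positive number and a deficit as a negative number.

3.3

CA = S - I = 30.7 - 27.4 = 3.3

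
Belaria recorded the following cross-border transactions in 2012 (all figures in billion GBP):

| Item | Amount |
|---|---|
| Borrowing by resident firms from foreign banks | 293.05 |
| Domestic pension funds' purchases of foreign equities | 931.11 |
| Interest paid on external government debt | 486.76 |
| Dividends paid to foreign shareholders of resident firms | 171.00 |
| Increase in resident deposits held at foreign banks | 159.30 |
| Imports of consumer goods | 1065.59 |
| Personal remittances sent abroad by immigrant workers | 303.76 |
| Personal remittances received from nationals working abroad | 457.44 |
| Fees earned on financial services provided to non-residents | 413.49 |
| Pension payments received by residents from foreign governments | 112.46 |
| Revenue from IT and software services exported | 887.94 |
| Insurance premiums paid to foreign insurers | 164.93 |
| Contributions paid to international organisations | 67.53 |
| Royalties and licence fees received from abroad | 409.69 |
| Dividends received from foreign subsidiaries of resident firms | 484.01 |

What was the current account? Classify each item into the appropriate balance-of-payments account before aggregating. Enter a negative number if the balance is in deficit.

Goods: -1065.59
Services: 409.69 + 887.94 + 413.49 - 164.93 = 1546.19
Primary income: 484.01 - 486.76 - 171.00 = -173.75
Secondary income: 112.46 - 303.76 + 457.44 - 67.53 = 198.61
Current account = (-1065.59) + 1546.19 + (-173.75) + 198.61 = 505.46
(Excluded from the current account — financial account: borrowing by resident firms from foreign banks 293.05, domestic pension funds' purchases of foreign equities 931.11, increase in resident deposits held at foreign banks 159.30.)

505.46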